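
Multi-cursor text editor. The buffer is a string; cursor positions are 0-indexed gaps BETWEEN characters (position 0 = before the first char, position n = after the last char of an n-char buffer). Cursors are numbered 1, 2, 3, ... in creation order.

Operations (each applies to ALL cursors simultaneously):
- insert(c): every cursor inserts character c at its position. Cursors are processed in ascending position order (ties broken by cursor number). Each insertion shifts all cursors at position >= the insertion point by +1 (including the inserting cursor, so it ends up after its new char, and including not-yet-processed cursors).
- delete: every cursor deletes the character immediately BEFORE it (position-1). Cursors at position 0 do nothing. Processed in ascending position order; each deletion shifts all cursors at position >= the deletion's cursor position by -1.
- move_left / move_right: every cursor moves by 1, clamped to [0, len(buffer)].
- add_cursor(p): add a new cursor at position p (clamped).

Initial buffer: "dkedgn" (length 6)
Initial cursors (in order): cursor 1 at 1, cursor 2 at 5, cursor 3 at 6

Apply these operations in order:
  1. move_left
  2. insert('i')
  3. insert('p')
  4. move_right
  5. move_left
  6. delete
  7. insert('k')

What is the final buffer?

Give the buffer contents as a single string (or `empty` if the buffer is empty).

After op 1 (move_left): buffer="dkedgn" (len 6), cursors c1@0 c2@4 c3@5, authorship ......
After op 2 (insert('i')): buffer="idkedigin" (len 9), cursors c1@1 c2@6 c3@8, authorship 1....2.3.
After op 3 (insert('p')): buffer="ipdkedipgipn" (len 12), cursors c1@2 c2@8 c3@11, authorship 11....22.33.
After op 4 (move_right): buffer="ipdkedipgipn" (len 12), cursors c1@3 c2@9 c3@12, authorship 11....22.33.
After op 5 (move_left): buffer="ipdkedipgipn" (len 12), cursors c1@2 c2@8 c3@11, authorship 11....22.33.
After op 6 (delete): buffer="idkedigin" (len 9), cursors c1@1 c2@6 c3@8, authorship 1....2.3.
After op 7 (insert('k')): buffer="ikdkedikgikn" (len 12), cursors c1@2 c2@8 c3@11, authorship 11....22.33.

Answer: ikdkedikgikn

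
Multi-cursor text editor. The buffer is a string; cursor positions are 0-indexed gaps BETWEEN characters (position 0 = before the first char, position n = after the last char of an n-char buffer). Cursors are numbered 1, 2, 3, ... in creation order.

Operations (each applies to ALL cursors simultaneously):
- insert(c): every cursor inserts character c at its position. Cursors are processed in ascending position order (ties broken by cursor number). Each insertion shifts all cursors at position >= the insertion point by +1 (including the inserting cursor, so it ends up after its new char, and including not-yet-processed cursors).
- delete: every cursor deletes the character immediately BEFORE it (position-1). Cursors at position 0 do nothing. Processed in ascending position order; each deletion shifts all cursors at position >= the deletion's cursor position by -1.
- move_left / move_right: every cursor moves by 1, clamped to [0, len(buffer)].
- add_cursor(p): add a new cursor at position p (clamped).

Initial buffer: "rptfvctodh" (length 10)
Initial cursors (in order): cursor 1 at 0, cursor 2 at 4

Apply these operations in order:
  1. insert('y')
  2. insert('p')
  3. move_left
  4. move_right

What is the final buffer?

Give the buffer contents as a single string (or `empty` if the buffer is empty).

Answer: yprptfypvctodh

Derivation:
After op 1 (insert('y')): buffer="yrptfyvctodh" (len 12), cursors c1@1 c2@6, authorship 1....2......
After op 2 (insert('p')): buffer="yprptfypvctodh" (len 14), cursors c1@2 c2@8, authorship 11....22......
After op 3 (move_left): buffer="yprptfypvctodh" (len 14), cursors c1@1 c2@7, authorship 11....22......
After op 4 (move_right): buffer="yprptfypvctodh" (len 14), cursors c1@2 c2@8, authorship 11....22......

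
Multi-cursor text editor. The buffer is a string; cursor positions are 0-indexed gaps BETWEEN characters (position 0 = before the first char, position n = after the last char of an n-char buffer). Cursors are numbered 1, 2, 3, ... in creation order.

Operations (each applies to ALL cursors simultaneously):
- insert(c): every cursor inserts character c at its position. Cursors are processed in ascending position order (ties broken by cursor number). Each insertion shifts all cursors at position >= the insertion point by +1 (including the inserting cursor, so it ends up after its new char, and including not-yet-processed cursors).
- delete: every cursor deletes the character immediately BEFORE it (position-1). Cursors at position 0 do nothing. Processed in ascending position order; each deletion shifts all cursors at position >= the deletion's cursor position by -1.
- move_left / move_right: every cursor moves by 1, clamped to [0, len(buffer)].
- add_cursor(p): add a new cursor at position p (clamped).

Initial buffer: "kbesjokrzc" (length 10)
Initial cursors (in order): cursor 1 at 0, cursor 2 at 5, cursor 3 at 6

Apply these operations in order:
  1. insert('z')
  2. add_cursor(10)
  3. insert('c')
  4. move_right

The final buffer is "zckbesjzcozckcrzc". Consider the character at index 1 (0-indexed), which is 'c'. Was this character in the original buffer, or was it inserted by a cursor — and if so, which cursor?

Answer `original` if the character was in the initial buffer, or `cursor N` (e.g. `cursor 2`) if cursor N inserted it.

After op 1 (insert('z')): buffer="zkbesjzozkrzc" (len 13), cursors c1@1 c2@7 c3@9, authorship 1.....2.3....
After op 2 (add_cursor(10)): buffer="zkbesjzozkrzc" (len 13), cursors c1@1 c2@7 c3@9 c4@10, authorship 1.....2.3....
After op 3 (insert('c')): buffer="zckbesjzcozckcrzc" (len 17), cursors c1@2 c2@9 c3@12 c4@14, authorship 11.....22.33.4...
After op 4 (move_right): buffer="zckbesjzcozckcrzc" (len 17), cursors c1@3 c2@10 c3@13 c4@15, authorship 11.....22.33.4...
Authorship (.=original, N=cursor N): 1 1 . . . . . 2 2 . 3 3 . 4 . . .
Index 1: author = 1

Answer: cursor 1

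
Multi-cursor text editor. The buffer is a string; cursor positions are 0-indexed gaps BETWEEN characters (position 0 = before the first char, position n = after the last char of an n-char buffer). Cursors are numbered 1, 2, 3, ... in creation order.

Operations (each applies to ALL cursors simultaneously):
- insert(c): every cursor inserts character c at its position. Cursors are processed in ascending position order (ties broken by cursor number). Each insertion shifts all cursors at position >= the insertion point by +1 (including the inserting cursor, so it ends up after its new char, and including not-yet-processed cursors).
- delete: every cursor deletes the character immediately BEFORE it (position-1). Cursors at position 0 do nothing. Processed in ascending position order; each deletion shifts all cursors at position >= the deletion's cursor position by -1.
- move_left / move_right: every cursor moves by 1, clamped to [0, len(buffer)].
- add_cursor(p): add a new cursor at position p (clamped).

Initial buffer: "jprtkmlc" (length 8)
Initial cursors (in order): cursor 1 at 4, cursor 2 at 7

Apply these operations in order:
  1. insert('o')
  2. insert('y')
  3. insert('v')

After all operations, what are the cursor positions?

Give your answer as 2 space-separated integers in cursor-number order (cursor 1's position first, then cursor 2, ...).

Answer: 7 13

Derivation:
After op 1 (insert('o')): buffer="jprtokmloc" (len 10), cursors c1@5 c2@9, authorship ....1...2.
After op 2 (insert('y')): buffer="jprtoykmloyc" (len 12), cursors c1@6 c2@11, authorship ....11...22.
After op 3 (insert('v')): buffer="jprtoyvkmloyvc" (len 14), cursors c1@7 c2@13, authorship ....111...222.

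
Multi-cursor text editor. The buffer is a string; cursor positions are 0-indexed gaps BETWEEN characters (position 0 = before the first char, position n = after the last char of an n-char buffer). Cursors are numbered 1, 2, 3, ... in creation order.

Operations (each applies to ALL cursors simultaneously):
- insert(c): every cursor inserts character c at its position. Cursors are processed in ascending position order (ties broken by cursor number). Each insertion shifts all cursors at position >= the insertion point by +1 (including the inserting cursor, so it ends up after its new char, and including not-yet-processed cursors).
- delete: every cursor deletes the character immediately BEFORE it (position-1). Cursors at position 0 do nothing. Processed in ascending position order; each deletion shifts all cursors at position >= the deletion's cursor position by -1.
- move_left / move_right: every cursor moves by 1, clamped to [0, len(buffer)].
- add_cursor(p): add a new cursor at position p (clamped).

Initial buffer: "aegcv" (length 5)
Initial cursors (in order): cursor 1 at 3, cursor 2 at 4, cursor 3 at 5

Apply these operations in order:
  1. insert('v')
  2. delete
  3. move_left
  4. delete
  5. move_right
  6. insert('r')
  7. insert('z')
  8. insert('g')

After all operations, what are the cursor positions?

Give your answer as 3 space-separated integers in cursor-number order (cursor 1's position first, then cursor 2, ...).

After op 1 (insert('v')): buffer="aegvcvvv" (len 8), cursors c1@4 c2@6 c3@8, authorship ...1.2.3
After op 2 (delete): buffer="aegcv" (len 5), cursors c1@3 c2@4 c3@5, authorship .....
After op 3 (move_left): buffer="aegcv" (len 5), cursors c1@2 c2@3 c3@4, authorship .....
After op 4 (delete): buffer="av" (len 2), cursors c1@1 c2@1 c3@1, authorship ..
After op 5 (move_right): buffer="av" (len 2), cursors c1@2 c2@2 c3@2, authorship ..
After op 6 (insert('r')): buffer="avrrr" (len 5), cursors c1@5 c2@5 c3@5, authorship ..123
After op 7 (insert('z')): buffer="avrrrzzz" (len 8), cursors c1@8 c2@8 c3@8, authorship ..123123
After op 8 (insert('g')): buffer="avrrrzzzggg" (len 11), cursors c1@11 c2@11 c3@11, authorship ..123123123

Answer: 11 11 11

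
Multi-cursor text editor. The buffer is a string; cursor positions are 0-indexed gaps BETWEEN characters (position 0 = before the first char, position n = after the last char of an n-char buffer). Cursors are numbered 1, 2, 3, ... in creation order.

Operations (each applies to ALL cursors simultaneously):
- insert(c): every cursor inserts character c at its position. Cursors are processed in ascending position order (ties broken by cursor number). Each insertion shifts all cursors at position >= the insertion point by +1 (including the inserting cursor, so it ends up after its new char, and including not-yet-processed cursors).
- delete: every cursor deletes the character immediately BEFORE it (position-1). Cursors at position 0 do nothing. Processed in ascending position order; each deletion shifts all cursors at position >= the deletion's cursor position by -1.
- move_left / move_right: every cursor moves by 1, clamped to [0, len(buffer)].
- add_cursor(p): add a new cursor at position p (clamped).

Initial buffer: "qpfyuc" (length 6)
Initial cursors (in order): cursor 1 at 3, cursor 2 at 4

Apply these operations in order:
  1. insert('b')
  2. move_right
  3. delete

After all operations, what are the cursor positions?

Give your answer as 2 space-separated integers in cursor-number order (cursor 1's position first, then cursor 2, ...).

After op 1 (insert('b')): buffer="qpfbybuc" (len 8), cursors c1@4 c2@6, authorship ...1.2..
After op 2 (move_right): buffer="qpfbybuc" (len 8), cursors c1@5 c2@7, authorship ...1.2..
After op 3 (delete): buffer="qpfbbc" (len 6), cursors c1@4 c2@5, authorship ...12.

Answer: 4 5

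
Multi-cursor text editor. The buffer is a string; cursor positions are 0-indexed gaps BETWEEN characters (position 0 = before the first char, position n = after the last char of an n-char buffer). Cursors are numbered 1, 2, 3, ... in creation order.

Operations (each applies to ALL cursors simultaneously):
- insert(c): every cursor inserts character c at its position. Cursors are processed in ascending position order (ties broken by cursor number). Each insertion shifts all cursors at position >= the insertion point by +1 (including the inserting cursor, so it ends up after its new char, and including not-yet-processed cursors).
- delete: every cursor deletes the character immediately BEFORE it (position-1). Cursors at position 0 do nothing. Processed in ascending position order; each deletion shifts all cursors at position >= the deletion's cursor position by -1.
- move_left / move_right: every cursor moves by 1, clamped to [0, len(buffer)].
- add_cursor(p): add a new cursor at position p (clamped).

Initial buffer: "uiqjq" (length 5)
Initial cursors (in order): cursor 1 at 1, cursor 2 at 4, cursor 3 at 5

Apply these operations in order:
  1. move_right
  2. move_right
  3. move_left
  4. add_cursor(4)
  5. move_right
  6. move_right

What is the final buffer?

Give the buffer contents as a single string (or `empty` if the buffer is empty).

After op 1 (move_right): buffer="uiqjq" (len 5), cursors c1@2 c2@5 c3@5, authorship .....
After op 2 (move_right): buffer="uiqjq" (len 5), cursors c1@3 c2@5 c3@5, authorship .....
After op 3 (move_left): buffer="uiqjq" (len 5), cursors c1@2 c2@4 c3@4, authorship .....
After op 4 (add_cursor(4)): buffer="uiqjq" (len 5), cursors c1@2 c2@4 c3@4 c4@4, authorship .....
After op 5 (move_right): buffer="uiqjq" (len 5), cursors c1@3 c2@5 c3@5 c4@5, authorship .....
After op 6 (move_right): buffer="uiqjq" (len 5), cursors c1@4 c2@5 c3@5 c4@5, authorship .....

Answer: uiqjq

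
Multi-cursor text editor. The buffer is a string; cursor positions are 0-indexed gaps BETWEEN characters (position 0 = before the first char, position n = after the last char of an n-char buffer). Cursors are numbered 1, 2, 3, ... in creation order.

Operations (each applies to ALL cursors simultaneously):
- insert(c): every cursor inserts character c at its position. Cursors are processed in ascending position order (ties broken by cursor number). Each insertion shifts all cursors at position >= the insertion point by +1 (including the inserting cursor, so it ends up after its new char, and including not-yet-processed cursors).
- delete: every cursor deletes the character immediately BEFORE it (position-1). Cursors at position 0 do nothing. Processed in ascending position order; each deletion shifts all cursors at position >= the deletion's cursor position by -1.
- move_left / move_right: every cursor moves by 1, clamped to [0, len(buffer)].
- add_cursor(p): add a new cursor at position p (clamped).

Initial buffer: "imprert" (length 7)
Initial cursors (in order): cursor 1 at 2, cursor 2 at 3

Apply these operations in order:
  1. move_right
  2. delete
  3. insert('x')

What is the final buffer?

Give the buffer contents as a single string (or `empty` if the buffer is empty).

After op 1 (move_right): buffer="imprert" (len 7), cursors c1@3 c2@4, authorship .......
After op 2 (delete): buffer="imert" (len 5), cursors c1@2 c2@2, authorship .....
After op 3 (insert('x')): buffer="imxxert" (len 7), cursors c1@4 c2@4, authorship ..12...

Answer: imxxert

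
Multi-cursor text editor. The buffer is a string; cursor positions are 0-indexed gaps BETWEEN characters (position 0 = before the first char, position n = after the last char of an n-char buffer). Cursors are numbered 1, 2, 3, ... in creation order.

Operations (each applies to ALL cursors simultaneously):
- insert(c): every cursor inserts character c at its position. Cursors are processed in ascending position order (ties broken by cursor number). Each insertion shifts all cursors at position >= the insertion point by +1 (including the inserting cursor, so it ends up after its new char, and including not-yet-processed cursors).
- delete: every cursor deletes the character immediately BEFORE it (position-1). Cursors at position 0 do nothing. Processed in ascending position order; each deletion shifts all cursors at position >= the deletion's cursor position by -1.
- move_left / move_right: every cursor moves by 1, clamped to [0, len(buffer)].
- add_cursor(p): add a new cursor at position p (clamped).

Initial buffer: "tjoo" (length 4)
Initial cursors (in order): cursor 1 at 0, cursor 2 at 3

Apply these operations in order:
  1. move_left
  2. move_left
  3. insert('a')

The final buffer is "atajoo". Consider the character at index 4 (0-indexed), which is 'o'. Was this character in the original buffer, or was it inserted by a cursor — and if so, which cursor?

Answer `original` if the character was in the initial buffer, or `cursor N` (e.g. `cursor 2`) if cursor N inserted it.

After op 1 (move_left): buffer="tjoo" (len 4), cursors c1@0 c2@2, authorship ....
After op 2 (move_left): buffer="tjoo" (len 4), cursors c1@0 c2@1, authorship ....
After op 3 (insert('a')): buffer="atajoo" (len 6), cursors c1@1 c2@3, authorship 1.2...
Authorship (.=original, N=cursor N): 1 . 2 . . .
Index 4: author = original

Answer: original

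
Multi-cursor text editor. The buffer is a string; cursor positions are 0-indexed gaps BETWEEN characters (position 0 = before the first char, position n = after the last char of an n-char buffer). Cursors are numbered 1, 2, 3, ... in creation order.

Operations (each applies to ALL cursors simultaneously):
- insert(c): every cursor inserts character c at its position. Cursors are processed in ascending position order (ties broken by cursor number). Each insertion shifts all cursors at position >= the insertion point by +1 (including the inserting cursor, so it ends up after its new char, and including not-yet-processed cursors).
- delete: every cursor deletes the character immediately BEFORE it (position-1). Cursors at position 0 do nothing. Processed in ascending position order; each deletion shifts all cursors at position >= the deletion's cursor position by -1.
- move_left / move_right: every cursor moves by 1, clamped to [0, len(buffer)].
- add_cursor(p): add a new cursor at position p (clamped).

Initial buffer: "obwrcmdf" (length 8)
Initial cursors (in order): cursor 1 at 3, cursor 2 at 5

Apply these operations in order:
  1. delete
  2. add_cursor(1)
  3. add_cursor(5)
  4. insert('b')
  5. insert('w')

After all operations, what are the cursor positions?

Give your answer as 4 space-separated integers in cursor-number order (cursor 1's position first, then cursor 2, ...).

Answer: 6 9 3 13

Derivation:
After op 1 (delete): buffer="obrmdf" (len 6), cursors c1@2 c2@3, authorship ......
After op 2 (add_cursor(1)): buffer="obrmdf" (len 6), cursors c3@1 c1@2 c2@3, authorship ......
After op 3 (add_cursor(5)): buffer="obrmdf" (len 6), cursors c3@1 c1@2 c2@3 c4@5, authorship ......
After op 4 (insert('b')): buffer="obbbrbmdbf" (len 10), cursors c3@2 c1@4 c2@6 c4@9, authorship .3.1.2..4.
After op 5 (insert('w')): buffer="obwbbwrbwmdbwf" (len 14), cursors c3@3 c1@6 c2@9 c4@13, authorship .33.11.22..44.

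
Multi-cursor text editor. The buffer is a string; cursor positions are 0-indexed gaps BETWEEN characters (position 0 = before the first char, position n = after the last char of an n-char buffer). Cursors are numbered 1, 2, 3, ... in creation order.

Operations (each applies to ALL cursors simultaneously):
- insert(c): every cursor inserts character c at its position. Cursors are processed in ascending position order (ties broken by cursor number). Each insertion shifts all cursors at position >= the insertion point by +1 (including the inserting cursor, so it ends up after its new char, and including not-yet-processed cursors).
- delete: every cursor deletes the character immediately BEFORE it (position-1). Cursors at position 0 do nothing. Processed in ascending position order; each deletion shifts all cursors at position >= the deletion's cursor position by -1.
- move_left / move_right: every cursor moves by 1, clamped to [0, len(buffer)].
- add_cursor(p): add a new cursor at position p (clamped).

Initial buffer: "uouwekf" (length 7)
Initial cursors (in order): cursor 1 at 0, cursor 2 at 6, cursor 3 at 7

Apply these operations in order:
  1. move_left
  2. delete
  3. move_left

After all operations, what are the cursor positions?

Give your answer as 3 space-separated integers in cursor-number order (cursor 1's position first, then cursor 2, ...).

Answer: 0 3 3

Derivation:
After op 1 (move_left): buffer="uouwekf" (len 7), cursors c1@0 c2@5 c3@6, authorship .......
After op 2 (delete): buffer="uouwf" (len 5), cursors c1@0 c2@4 c3@4, authorship .....
After op 3 (move_left): buffer="uouwf" (len 5), cursors c1@0 c2@3 c3@3, authorship .....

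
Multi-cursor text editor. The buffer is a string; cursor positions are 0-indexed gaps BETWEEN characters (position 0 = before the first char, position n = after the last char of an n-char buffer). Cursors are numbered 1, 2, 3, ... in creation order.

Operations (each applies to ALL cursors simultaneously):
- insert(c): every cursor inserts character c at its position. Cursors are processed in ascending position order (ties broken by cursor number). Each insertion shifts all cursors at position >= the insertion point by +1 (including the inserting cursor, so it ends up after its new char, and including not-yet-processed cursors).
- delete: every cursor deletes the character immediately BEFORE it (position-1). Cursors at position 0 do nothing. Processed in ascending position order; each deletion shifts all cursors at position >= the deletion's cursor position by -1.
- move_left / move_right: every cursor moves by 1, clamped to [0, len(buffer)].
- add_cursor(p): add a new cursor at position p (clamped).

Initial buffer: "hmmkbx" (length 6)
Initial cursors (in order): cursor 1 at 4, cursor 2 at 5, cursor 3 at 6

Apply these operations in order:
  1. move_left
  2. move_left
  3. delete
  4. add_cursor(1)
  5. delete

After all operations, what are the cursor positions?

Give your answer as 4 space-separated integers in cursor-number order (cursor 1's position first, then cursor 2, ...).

After op 1 (move_left): buffer="hmmkbx" (len 6), cursors c1@3 c2@4 c3@5, authorship ......
After op 2 (move_left): buffer="hmmkbx" (len 6), cursors c1@2 c2@3 c3@4, authorship ......
After op 3 (delete): buffer="hbx" (len 3), cursors c1@1 c2@1 c3@1, authorship ...
After op 4 (add_cursor(1)): buffer="hbx" (len 3), cursors c1@1 c2@1 c3@1 c4@1, authorship ...
After op 5 (delete): buffer="bx" (len 2), cursors c1@0 c2@0 c3@0 c4@0, authorship ..

Answer: 0 0 0 0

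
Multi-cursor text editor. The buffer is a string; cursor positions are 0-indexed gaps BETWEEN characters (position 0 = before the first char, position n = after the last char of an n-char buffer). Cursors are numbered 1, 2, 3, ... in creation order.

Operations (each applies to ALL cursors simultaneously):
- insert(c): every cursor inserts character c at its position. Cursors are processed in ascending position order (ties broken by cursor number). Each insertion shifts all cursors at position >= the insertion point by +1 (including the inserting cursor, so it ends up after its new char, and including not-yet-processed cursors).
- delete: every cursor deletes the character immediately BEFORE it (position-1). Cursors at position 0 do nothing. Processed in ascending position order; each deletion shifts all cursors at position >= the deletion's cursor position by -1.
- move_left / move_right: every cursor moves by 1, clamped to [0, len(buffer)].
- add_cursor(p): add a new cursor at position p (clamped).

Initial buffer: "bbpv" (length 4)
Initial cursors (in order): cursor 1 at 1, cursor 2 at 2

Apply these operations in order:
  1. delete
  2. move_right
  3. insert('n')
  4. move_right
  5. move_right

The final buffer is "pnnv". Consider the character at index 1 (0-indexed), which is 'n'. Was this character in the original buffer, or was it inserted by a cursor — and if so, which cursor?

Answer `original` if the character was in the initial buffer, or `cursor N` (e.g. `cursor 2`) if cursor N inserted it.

After op 1 (delete): buffer="pv" (len 2), cursors c1@0 c2@0, authorship ..
After op 2 (move_right): buffer="pv" (len 2), cursors c1@1 c2@1, authorship ..
After op 3 (insert('n')): buffer="pnnv" (len 4), cursors c1@3 c2@3, authorship .12.
After op 4 (move_right): buffer="pnnv" (len 4), cursors c1@4 c2@4, authorship .12.
After op 5 (move_right): buffer="pnnv" (len 4), cursors c1@4 c2@4, authorship .12.
Authorship (.=original, N=cursor N): . 1 2 .
Index 1: author = 1

Answer: cursor 1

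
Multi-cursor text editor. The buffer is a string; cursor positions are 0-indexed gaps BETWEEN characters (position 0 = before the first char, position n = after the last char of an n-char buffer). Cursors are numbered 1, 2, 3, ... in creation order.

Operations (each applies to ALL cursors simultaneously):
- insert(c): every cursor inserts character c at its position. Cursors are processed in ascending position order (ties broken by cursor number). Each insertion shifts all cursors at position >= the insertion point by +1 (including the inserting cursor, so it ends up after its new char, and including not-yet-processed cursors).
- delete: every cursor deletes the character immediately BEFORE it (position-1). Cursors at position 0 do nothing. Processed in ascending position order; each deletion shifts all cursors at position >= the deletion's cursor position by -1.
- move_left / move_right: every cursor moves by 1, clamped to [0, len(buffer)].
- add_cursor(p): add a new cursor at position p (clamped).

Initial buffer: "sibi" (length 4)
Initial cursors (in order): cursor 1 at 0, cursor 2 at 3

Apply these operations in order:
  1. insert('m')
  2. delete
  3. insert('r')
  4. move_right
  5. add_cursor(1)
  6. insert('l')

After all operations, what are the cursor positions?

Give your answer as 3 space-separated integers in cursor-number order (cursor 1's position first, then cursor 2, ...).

Answer: 4 9 2

Derivation:
After op 1 (insert('m')): buffer="msibmi" (len 6), cursors c1@1 c2@5, authorship 1...2.
After op 2 (delete): buffer="sibi" (len 4), cursors c1@0 c2@3, authorship ....
After op 3 (insert('r')): buffer="rsibri" (len 6), cursors c1@1 c2@5, authorship 1...2.
After op 4 (move_right): buffer="rsibri" (len 6), cursors c1@2 c2@6, authorship 1...2.
After op 5 (add_cursor(1)): buffer="rsibri" (len 6), cursors c3@1 c1@2 c2@6, authorship 1...2.
After op 6 (insert('l')): buffer="rlslibril" (len 9), cursors c3@2 c1@4 c2@9, authorship 13.1..2.2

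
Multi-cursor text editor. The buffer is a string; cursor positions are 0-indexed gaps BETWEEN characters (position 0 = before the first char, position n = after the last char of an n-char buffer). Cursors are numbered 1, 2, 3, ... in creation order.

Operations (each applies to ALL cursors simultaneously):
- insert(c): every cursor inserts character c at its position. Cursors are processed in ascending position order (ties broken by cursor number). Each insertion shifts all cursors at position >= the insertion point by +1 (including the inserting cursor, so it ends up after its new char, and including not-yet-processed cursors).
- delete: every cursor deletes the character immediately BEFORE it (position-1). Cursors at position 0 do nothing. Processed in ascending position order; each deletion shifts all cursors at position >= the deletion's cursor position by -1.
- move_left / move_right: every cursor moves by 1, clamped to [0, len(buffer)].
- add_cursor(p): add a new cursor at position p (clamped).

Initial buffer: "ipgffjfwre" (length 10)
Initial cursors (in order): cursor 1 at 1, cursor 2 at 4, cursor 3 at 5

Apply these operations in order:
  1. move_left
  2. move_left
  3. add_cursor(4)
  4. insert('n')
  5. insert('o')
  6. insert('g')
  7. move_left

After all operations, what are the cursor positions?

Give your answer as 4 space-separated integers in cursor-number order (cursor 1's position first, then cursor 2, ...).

Answer: 2 7 11 15

Derivation:
After op 1 (move_left): buffer="ipgffjfwre" (len 10), cursors c1@0 c2@3 c3@4, authorship ..........
After op 2 (move_left): buffer="ipgffjfwre" (len 10), cursors c1@0 c2@2 c3@3, authorship ..........
After op 3 (add_cursor(4)): buffer="ipgffjfwre" (len 10), cursors c1@0 c2@2 c3@3 c4@4, authorship ..........
After op 4 (insert('n')): buffer="nipngnfnfjfwre" (len 14), cursors c1@1 c2@4 c3@6 c4@8, authorship 1..2.3.4......
After op 5 (insert('o')): buffer="noipnognofnofjfwre" (len 18), cursors c1@2 c2@6 c3@9 c4@12, authorship 11..22.33.44......
After op 6 (insert('g')): buffer="nogipnoggnogfnogfjfwre" (len 22), cursors c1@3 c2@8 c3@12 c4@16, authorship 111..222.333.444......
After op 7 (move_left): buffer="nogipnoggnogfnogfjfwre" (len 22), cursors c1@2 c2@7 c3@11 c4@15, authorship 111..222.333.444......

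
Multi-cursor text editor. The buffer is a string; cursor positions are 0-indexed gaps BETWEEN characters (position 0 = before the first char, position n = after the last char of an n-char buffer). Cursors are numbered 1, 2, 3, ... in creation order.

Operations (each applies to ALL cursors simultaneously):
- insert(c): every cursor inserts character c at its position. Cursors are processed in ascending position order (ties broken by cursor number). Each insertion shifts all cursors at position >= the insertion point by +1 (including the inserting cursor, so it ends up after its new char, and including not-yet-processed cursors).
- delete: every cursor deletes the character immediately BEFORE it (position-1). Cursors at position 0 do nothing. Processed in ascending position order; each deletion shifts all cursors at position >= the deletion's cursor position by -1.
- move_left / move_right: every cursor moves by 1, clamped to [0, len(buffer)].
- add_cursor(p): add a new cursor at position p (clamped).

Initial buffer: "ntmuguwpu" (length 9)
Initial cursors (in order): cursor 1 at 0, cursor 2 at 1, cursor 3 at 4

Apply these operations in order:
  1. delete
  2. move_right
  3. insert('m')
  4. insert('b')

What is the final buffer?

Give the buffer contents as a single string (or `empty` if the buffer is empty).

After op 1 (delete): buffer="tmguwpu" (len 7), cursors c1@0 c2@0 c3@2, authorship .......
After op 2 (move_right): buffer="tmguwpu" (len 7), cursors c1@1 c2@1 c3@3, authorship .......
After op 3 (insert('m')): buffer="tmmmgmuwpu" (len 10), cursors c1@3 c2@3 c3@6, authorship .12..3....
After op 4 (insert('b')): buffer="tmmbbmgmbuwpu" (len 13), cursors c1@5 c2@5 c3@9, authorship .1212..33....

Answer: tmmbbmgmbuwpu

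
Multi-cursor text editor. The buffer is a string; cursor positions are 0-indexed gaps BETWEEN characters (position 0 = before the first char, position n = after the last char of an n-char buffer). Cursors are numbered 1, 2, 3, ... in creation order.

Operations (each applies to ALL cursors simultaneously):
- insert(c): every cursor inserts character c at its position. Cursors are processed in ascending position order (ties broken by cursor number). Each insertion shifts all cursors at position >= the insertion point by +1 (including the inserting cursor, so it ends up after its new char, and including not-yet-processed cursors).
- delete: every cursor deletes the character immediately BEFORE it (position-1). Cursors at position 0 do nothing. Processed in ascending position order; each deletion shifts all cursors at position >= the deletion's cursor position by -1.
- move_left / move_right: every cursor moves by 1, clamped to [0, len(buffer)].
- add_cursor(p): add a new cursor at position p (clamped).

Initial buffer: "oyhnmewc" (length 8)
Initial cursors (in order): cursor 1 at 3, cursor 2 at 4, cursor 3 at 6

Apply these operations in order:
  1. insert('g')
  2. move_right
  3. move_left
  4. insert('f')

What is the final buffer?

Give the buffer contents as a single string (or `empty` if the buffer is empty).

After op 1 (insert('g')): buffer="oyhgngmegwc" (len 11), cursors c1@4 c2@6 c3@9, authorship ...1.2..3..
After op 2 (move_right): buffer="oyhgngmegwc" (len 11), cursors c1@5 c2@7 c3@10, authorship ...1.2..3..
After op 3 (move_left): buffer="oyhgngmegwc" (len 11), cursors c1@4 c2@6 c3@9, authorship ...1.2..3..
After op 4 (insert('f')): buffer="oyhgfngfmegfwc" (len 14), cursors c1@5 c2@8 c3@12, authorship ...11.22..33..

Answer: oyhgfngfmegfwc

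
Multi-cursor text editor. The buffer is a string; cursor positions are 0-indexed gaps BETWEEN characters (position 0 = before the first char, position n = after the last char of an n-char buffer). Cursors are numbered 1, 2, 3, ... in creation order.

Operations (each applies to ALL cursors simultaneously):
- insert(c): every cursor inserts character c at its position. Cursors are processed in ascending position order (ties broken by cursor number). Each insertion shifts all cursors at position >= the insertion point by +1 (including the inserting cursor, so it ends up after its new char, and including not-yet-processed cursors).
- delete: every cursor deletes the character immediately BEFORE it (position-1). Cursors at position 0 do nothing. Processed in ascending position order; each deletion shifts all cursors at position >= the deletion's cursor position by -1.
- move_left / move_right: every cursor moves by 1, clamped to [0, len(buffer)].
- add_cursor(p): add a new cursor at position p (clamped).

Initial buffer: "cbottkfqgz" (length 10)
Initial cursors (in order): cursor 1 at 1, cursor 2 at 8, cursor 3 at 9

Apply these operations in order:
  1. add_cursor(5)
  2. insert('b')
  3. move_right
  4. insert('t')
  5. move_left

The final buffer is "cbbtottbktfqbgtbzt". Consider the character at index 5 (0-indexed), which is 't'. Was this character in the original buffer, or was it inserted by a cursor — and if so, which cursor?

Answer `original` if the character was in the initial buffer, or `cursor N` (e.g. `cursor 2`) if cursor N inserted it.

After op 1 (add_cursor(5)): buffer="cbottkfqgz" (len 10), cursors c1@1 c4@5 c2@8 c3@9, authorship ..........
After op 2 (insert('b')): buffer="cbbottbkfqbgbz" (len 14), cursors c1@2 c4@7 c2@11 c3@13, authorship .1....4...2.3.
After op 3 (move_right): buffer="cbbottbkfqbgbz" (len 14), cursors c1@3 c4@8 c2@12 c3@14, authorship .1....4...2.3.
After op 4 (insert('t')): buffer="cbbtottbktfqbgtbzt" (len 18), cursors c1@4 c4@10 c2@15 c3@18, authorship .1.1...4.4..2.23.3
After op 5 (move_left): buffer="cbbtottbktfqbgtbzt" (len 18), cursors c1@3 c4@9 c2@14 c3@17, authorship .1.1...4.4..2.23.3
Authorship (.=original, N=cursor N): . 1 . 1 . . . 4 . 4 . . 2 . 2 3 . 3
Index 5: author = original

Answer: original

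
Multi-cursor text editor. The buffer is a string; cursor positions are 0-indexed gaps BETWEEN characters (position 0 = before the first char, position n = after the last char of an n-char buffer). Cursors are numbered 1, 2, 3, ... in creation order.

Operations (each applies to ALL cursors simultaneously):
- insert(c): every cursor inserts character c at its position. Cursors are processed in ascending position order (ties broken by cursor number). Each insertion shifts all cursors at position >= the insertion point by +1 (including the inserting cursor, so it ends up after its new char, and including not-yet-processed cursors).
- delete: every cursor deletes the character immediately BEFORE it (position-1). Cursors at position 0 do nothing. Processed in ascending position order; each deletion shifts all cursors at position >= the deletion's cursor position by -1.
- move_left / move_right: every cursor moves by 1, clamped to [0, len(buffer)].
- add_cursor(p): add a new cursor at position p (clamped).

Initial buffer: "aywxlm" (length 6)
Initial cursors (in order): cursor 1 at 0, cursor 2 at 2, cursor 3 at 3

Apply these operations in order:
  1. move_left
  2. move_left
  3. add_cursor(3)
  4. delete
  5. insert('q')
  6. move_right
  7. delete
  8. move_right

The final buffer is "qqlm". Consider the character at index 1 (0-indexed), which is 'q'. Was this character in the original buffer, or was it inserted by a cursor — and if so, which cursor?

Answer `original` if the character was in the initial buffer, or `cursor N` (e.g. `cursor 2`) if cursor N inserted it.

After op 1 (move_left): buffer="aywxlm" (len 6), cursors c1@0 c2@1 c3@2, authorship ......
After op 2 (move_left): buffer="aywxlm" (len 6), cursors c1@0 c2@0 c3@1, authorship ......
After op 3 (add_cursor(3)): buffer="aywxlm" (len 6), cursors c1@0 c2@0 c3@1 c4@3, authorship ......
After op 4 (delete): buffer="yxlm" (len 4), cursors c1@0 c2@0 c3@0 c4@1, authorship ....
After op 5 (insert('q')): buffer="qqqyqxlm" (len 8), cursors c1@3 c2@3 c3@3 c4@5, authorship 123.4...
After op 6 (move_right): buffer="qqqyqxlm" (len 8), cursors c1@4 c2@4 c3@4 c4@6, authorship 123.4...
After op 7 (delete): buffer="qqlm" (len 4), cursors c1@1 c2@1 c3@1 c4@2, authorship 14..
After op 8 (move_right): buffer="qqlm" (len 4), cursors c1@2 c2@2 c3@2 c4@3, authorship 14..
Authorship (.=original, N=cursor N): 1 4 . .
Index 1: author = 4

Answer: cursor 4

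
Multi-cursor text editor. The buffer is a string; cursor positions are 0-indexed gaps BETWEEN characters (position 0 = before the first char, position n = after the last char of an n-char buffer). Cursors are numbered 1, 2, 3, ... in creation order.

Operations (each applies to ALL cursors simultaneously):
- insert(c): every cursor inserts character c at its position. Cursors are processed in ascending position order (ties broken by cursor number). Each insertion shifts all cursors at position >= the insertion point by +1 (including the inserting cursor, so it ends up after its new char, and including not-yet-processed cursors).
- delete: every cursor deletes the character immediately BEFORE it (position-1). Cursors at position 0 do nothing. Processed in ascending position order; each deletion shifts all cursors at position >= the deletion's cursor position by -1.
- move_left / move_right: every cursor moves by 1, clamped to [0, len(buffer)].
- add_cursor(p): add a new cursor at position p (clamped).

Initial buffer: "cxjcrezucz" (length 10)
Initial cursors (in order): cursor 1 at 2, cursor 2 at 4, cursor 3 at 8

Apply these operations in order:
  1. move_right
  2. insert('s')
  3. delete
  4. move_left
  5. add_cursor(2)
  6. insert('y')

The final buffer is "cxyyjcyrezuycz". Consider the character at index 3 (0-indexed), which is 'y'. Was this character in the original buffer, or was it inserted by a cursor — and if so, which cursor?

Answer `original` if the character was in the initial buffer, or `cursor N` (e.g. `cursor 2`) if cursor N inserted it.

Answer: cursor 4

Derivation:
After op 1 (move_right): buffer="cxjcrezucz" (len 10), cursors c1@3 c2@5 c3@9, authorship ..........
After op 2 (insert('s')): buffer="cxjscrsezucsz" (len 13), cursors c1@4 c2@7 c3@12, authorship ...1..2....3.
After op 3 (delete): buffer="cxjcrezucz" (len 10), cursors c1@3 c2@5 c3@9, authorship ..........
After op 4 (move_left): buffer="cxjcrezucz" (len 10), cursors c1@2 c2@4 c3@8, authorship ..........
After op 5 (add_cursor(2)): buffer="cxjcrezucz" (len 10), cursors c1@2 c4@2 c2@4 c3@8, authorship ..........
After op 6 (insert('y')): buffer="cxyyjcyrezuycz" (len 14), cursors c1@4 c4@4 c2@7 c3@12, authorship ..14..2....3..
Authorship (.=original, N=cursor N): . . 1 4 . . 2 . . . . 3 . .
Index 3: author = 4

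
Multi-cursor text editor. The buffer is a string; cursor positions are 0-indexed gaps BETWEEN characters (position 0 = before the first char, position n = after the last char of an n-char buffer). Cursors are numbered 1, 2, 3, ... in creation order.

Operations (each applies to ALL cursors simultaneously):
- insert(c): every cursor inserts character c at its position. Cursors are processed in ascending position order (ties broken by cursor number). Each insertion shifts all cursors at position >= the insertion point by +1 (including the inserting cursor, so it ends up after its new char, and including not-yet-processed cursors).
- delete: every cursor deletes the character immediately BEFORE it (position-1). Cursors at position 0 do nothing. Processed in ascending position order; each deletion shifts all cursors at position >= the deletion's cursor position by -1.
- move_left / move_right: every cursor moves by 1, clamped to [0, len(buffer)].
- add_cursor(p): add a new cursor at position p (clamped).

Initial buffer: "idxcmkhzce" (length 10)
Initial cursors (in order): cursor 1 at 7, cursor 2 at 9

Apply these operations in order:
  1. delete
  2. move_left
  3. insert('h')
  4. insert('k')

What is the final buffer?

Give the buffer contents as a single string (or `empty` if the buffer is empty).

Answer: idxcmhkkhkze

Derivation:
After op 1 (delete): buffer="idxcmkze" (len 8), cursors c1@6 c2@7, authorship ........
After op 2 (move_left): buffer="idxcmkze" (len 8), cursors c1@5 c2@6, authorship ........
After op 3 (insert('h')): buffer="idxcmhkhze" (len 10), cursors c1@6 c2@8, authorship .....1.2..
After op 4 (insert('k')): buffer="idxcmhkkhkze" (len 12), cursors c1@7 c2@10, authorship .....11.22..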